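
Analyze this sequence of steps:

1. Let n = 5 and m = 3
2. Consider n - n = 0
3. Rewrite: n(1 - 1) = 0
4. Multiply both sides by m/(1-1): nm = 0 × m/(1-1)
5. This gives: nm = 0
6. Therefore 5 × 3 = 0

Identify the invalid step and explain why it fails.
Step 4: Multiply both sides by m/(1-1): nm = 0 × m/(1-1)

Step 4 multiplies both sides by m/(1-1). However, 1-1 = 0, so this is multiplication by m/0, which is undefined. We cannot multiply by an undefined expression.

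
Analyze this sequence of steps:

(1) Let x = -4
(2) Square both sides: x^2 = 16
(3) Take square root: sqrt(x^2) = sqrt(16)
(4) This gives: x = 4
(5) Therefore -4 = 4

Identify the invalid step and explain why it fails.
Step 4: This gives: x = 4

Step 4 incorrectly states that sqrt(x^2) = x. The correct identity is sqrt(x^2) = |x|. Since x = -4 < 0, we have sqrt(x^2) = |-4| = 4, not x = -4.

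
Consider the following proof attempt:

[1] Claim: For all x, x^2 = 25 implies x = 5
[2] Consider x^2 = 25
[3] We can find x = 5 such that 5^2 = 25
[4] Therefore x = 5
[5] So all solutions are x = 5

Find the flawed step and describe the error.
Step 4: Therefore x = 5

Step 4 incorrectly concludes that x = 5 is the only solution. The proof shows that x = 5 is A solution (existence), but does not show it is the ONLY solution (uniqueness). In fact, x = -5 is also a solution since (-5)^2 = 25. Finding one solution doesn't prove there are no others.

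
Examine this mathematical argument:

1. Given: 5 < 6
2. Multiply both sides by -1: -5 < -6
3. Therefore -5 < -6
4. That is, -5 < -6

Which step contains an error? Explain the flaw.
Step 2: Multiply both sides by -1: -5 < -6

Step 2 multiplies both sides by -1 but fails to reverse the inequality sign. When multiplying (or dividing) an inequality by a negative number, the direction must be reversed. Since 5 < 6, we should get -5 > -6, i.e., -5 > -6.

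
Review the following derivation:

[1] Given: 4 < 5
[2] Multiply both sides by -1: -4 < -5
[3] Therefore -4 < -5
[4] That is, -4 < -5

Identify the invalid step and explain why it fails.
Step 2: Multiply both sides by -1: -4 < -5

Step 2 multiplies both sides by -1 but fails to reverse the inequality sign. When multiplying (or dividing) an inequality by a negative number, the direction must be reversed. Since 4 < 5, we should get -4 > -5, i.e., -4 > -5.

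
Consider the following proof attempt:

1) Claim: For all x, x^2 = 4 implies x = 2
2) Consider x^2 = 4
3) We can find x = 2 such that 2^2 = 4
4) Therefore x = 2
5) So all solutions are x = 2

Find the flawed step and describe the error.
Step 4: Therefore x = 2

Step 4 incorrectly concludes that x = 2 is the only solution. The proof shows that x = 2 is A solution (existence), but does not show it is the ONLY solution (uniqueness). In fact, x = -2 is also a solution since (-2)^2 = 4. Finding one solution doesn't prove there are no others.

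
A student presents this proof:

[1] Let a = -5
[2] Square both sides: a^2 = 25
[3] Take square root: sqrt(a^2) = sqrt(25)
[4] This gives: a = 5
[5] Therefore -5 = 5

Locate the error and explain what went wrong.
Step 4: This gives: a = 5

Step 4 incorrectly states that sqrt(a^2) = a. The correct identity is sqrt(a^2) = |a|. Since a = -5 < 0, we have sqrt(a^2) = |-5| = 5, not a = -5.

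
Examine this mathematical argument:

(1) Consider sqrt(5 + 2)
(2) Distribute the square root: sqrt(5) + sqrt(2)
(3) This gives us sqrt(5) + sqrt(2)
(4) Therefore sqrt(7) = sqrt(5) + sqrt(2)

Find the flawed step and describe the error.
Step 2: Distribute the square root: sqrt(5) + sqrt(2)

Step 2 incorrectly 'distributes' the square root over addition. The square root function does not distribute: sqrt(a + b) ≠ sqrt(a) + sqrt(b). In fact, sqrt(5 + 2) = sqrt(7) ≈ 2.6458, while sqrt(5) + sqrt(2) ≈ 3.6503.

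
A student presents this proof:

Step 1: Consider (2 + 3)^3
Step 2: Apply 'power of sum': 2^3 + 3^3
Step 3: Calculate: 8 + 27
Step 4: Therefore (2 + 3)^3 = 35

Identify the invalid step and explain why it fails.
Step 2: Apply 'power of sum': 2^3 + 3^3

Step 2 incorrectly applies a non-existent rule '(a+b)^n = a^n + b^n'. This is false in general. The correct expansion uses the binomial theorem. The actual value is (2 + 3)^3 = 5^3 = 125, not 35.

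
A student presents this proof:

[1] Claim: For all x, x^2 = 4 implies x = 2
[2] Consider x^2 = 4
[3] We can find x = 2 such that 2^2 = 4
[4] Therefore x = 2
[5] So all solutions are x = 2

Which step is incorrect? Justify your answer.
Step 4: Therefore x = 2

Step 4 incorrectly concludes that x = 2 is the only solution. The proof shows that x = 2 is A solution (existence), but does not show it is the ONLY solution (uniqueness). In fact, x = -2 is also a solution since (-2)^2 = 4. Finding one solution doesn't prove there are no others.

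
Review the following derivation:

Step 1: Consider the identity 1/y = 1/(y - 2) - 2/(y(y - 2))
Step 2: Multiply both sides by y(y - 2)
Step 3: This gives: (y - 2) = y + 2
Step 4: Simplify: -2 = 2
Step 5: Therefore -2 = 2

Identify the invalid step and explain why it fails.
Step 3: This gives: (y - 2) = y + 2

Step 3 makes a sign error when clearing denominators. Multiplying -2/(y(y - 2)) by y(y - 2) gives -2, not +2. The correct result is (y - 2) = y - 2, which is trivially true, not (y - 2) = y + 2. (Step 1 is a valid identity: 1/(y - 2) - 2/(y(y - 2)) = (y - 2)/(y(y - 2)) = 1/y.)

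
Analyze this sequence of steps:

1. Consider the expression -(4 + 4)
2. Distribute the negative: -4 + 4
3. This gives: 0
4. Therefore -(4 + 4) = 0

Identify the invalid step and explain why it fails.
Step 2: Distribute the negative: -4 + 4

Step 2 incorrectly distributes the negative sign. The correct distribution is -(4 + 4) = -4 - 4 = -8. The negative must be applied to both terms, not just the first. The error treats -(4 + 4) as -4 + 4, which equals 0 instead of -8.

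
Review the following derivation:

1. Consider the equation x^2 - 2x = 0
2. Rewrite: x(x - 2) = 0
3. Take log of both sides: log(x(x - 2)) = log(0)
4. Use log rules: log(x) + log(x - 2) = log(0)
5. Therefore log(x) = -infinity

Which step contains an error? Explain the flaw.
Step 3: Take log of both sides: log(x(x - 2)) = log(0)

Step 3 takes the logarithm of both sides, resulting in log(0) on the right side. The logarithm is only defined for positive numbers; log(0) is undefined (approaches negative infinity). This operation is invalid.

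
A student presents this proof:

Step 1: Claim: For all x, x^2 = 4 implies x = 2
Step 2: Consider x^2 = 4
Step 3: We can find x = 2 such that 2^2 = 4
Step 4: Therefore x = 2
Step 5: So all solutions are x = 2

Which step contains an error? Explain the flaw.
Step 4: Therefore x = 2

Step 4 incorrectly concludes that x = 2 is the only solution. The proof shows that x = 2 is A solution (existence), but does not show it is the ONLY solution (uniqueness). In fact, x = -2 is also a solution since (-2)^2 = 4. Finding one solution doesn't prove there are no others.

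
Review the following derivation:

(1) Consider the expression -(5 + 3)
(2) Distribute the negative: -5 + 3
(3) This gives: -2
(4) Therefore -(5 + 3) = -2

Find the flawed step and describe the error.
Step 2: Distribute the negative: -5 + 3

Step 2 incorrectly distributes the negative sign. The correct distribution is -(5 + 3) = -5 - 3 = -8. The negative must be applied to both terms, not just the first. The error treats -(5 + 3) as -5 + 3, which equals -2 instead of -8.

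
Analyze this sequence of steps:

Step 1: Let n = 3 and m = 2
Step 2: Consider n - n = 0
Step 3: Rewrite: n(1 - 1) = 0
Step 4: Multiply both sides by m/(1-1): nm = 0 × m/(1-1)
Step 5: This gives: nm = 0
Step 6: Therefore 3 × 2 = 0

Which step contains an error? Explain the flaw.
Step 4: Multiply both sides by m/(1-1): nm = 0 × m/(1-1)

Step 4 multiplies both sides by m/(1-1). However, 1-1 = 0, so this is multiplication by m/0, which is undefined. We cannot multiply by an undefined expression.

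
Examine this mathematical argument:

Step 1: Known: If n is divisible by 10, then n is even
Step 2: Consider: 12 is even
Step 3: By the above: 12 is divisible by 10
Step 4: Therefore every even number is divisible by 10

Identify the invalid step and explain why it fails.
Step 3: By the above: 12 is divisible by 10

Step 3 commits the fallacy of affirming the consequent. The known fact 'divisible by 10 → even' does NOT imply 'even → divisible by 10'. That would be the converse, which is false. For example, 12 is even but 12 ÷ 10 = 1.20, which is not an integer.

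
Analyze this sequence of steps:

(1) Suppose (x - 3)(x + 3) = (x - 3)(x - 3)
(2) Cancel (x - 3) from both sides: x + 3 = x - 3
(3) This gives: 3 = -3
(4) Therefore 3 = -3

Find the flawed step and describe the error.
Step 2: Cancel (x - 3) from both sides: x + 3 = x - 3

Step 2 cancels (x - 3) from both sides. This is only valid if (x - 3) ≠ 0, i.e., x ≠ 3. When x = 3, both sides equal zero regardless of the other factors. The correct approach requires considering x = 3 as a separate case.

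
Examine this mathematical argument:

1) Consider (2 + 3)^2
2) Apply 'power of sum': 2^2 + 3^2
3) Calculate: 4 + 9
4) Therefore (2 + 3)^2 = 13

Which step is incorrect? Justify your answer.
Step 2: Apply 'power of sum': 2^2 + 3^2

Step 2 incorrectly applies a non-existent rule '(a+b)^n = a^n + b^n'. This is false in general. The correct expansion uses the binomial theorem. The actual value is (2 + 3)^2 = 5^2 = 25, not 13.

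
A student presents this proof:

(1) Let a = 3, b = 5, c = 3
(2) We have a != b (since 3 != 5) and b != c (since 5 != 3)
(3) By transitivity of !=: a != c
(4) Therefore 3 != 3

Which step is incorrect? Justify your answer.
Step 3: By transitivity of !=: a != c

Step 3 incorrectly applies transitivity to the '!=' relation. Transitivity states: if a R b and b R c, then a R c. However, '!=' is not transitive. Counterexample: 3 != 5 and 5 != 3, but 3 = 3 (both equal 3). Transitivity holds for relations like <, <=, =, but not for !=.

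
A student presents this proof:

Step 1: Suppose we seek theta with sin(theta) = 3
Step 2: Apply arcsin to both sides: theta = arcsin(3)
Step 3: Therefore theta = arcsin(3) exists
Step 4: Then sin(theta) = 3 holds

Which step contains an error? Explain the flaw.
Step 2: Apply arcsin to both sides: theta = arcsin(3)

Step 2 applies arcsin to 3. However, arcsin(x) is only defined for x in [-1, 1] because sin(theta) can only produce values in that range. Since |3| > 1, arcsin(3) is undefined. There is no angle whose sine equals 3.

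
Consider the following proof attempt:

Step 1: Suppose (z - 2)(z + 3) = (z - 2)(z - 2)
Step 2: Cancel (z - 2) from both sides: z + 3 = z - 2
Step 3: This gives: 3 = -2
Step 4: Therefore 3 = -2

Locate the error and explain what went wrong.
Step 2: Cancel (z - 2) from both sides: z + 3 = z - 2

Step 2 cancels (z - 2) from both sides. This is only valid if (z - 2) ≠ 0, i.e., z ≠ 2. When z = 2, both sides equal zero regardless of the other factors. The correct approach requires considering z = 2 as a separate case.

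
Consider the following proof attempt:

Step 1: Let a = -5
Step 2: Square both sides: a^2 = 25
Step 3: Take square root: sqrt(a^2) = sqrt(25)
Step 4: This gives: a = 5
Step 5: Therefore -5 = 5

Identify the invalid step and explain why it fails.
Step 4: This gives: a = 5

Step 4 incorrectly states that sqrt(a^2) = a. The correct identity is sqrt(a^2) = |a|. Since a = -5 < 0, we have sqrt(a^2) = |-5| = 5, not a = -5.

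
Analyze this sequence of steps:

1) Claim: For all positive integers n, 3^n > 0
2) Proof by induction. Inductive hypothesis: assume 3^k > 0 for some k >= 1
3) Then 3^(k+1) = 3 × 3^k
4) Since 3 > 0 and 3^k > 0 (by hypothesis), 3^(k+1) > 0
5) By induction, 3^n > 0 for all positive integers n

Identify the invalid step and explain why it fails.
Step 5: By induction, 3^n > 0 for all positive integers n

Step 5 concludes the proof by induction, but no base case was ever established. A valid induction proof requires: (1) a base case proving 3^1 > 0, and (2) an inductive step showing IF 3^k > 0 THEN 3^(k+1) > 0. Steps 2-4 correctly establish the inductive step, but without the base case the conclusion in step 5 does not follow.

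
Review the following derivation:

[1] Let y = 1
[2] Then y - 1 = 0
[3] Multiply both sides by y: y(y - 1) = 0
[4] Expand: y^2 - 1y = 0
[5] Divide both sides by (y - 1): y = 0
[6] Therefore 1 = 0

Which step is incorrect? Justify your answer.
Step 5: Divide both sides by (y - 1): y = 0

Step 5 divides both sides by (y - 1). However, since y = 1, we have (y - 1) = 0. Division by zero is undefined, making this step invalid.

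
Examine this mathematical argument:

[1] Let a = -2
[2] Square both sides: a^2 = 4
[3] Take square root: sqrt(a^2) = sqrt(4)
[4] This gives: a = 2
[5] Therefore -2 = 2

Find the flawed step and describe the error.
Step 4: This gives: a = 2

Step 4 incorrectly states that sqrt(a^2) = a. The correct identity is sqrt(a^2) = |a|. Since a = -2 < 0, we have sqrt(a^2) = |-2| = 2, not a = -2.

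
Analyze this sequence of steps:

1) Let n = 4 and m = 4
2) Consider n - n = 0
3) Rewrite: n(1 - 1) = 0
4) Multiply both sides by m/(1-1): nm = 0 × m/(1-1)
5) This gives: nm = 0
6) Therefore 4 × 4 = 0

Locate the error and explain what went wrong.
Step 4: Multiply both sides by m/(1-1): nm = 0 × m/(1-1)

Step 4 multiplies both sides by m/(1-1). However, 1-1 = 0, so this is multiplication by m/0, which is undefined. We cannot multiply by an undefined expression.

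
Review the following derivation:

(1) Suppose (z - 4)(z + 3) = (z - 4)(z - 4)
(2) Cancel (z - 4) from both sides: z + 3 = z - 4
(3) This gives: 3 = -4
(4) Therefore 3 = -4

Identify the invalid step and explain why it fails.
Step 2: Cancel (z - 4) from both sides: z + 3 = z - 4

Step 2 cancels (z - 4) from both sides. This is only valid if (z - 4) ≠ 0, i.e., z ≠ 4. When z = 4, both sides equal zero regardless of the other factors. The correct approach requires considering z = 4 as a separate case.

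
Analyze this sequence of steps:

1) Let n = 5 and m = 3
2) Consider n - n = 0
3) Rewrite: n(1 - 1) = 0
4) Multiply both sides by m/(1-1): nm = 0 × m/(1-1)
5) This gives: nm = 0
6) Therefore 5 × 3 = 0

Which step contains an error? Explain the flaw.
Step 4: Multiply both sides by m/(1-1): nm = 0 × m/(1-1)

Step 4 multiplies both sides by m/(1-1). However, 1-1 = 0, so this is multiplication by m/0, which is undefined. We cannot multiply by an undefined expression.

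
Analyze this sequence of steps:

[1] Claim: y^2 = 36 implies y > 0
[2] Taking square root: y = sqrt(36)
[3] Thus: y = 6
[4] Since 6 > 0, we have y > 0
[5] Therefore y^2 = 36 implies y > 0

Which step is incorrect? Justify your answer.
Step 2: Taking square root: y = sqrt(36)

Step 2 takes the square root and assumes the positive root only. The equation y^2 = 36 actually has two solutions: y = 6 and y = -6. The proof silently assumes y > 0 without justification, then uses this assumption to conclude y > 0, which is circular. The counterexample y = -6 shows the claim is false.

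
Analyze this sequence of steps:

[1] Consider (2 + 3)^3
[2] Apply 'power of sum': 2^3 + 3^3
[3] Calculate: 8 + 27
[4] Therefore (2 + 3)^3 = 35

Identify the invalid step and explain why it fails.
Step 2: Apply 'power of sum': 2^3 + 3^3

Step 2 incorrectly applies a non-existent rule '(a+b)^n = a^n + b^n'. This is false in general. The correct expansion uses the binomial theorem. The actual value is (2 + 3)^3 = 5^3 = 125, not 35.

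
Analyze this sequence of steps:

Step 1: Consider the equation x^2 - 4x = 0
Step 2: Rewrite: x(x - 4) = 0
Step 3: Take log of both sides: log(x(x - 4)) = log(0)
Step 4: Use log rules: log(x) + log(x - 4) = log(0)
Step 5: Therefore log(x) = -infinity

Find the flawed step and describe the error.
Step 3: Take log of both sides: log(x(x - 4)) = log(0)

Step 3 takes the logarithm of both sides, resulting in log(0) on the right side. The logarithm is only defined for positive numbers; log(0) is undefined (approaches negative infinity). This operation is invalid.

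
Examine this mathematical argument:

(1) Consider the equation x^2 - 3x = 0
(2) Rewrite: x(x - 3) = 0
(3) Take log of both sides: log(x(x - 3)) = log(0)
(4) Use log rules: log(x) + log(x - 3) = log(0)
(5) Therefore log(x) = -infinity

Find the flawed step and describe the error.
Step 3: Take log of both sides: log(x(x - 3)) = log(0)

Step 3 takes the logarithm of both sides, resulting in log(0) on the right side. The logarithm is only defined for positive numbers; log(0) is undefined (approaches negative infinity). This operation is invalid.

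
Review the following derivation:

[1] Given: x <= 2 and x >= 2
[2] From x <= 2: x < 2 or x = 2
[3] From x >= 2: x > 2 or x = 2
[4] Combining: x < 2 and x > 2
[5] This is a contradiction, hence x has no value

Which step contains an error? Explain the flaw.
Step 4: Combining: x < 2 and x > 2

Step 4 incorrectly combines the conditions. From x <= 2 and x >= 2, the intersection is x = 2. The error treats the 'or' cases as 'and' requirements. The correct conclusion is that x = 2 is the unique solution, not that no solution exists.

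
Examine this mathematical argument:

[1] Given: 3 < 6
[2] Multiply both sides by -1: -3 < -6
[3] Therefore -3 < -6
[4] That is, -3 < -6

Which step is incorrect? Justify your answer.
Step 2: Multiply both sides by -1: -3 < -6

Step 2 multiplies both sides by -1 but fails to reverse the inequality sign. When multiplying (or dividing) an inequality by a negative number, the direction must be reversed. Since 3 < 6, we should get -3 > -6, i.e., -3 > -6.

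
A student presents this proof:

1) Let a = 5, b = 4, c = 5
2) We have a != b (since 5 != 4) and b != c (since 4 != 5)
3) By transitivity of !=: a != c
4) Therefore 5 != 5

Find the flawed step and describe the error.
Step 3: By transitivity of !=: a != c

Step 3 incorrectly applies transitivity to the '!=' relation. Transitivity states: if a R b and b R c, then a R c. However, '!=' is not transitive. Counterexample: 5 != 4 and 4 != 5, but 5 = 5 (both equal 5). Transitivity holds for relations like <, <=, =, but not for !=.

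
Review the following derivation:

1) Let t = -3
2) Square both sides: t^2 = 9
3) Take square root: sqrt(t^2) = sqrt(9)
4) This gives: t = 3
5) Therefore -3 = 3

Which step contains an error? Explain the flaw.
Step 4: This gives: t = 3

Step 4 incorrectly states that sqrt(t^2) = t. The correct identity is sqrt(t^2) = |t|. Since t = -3 < 0, we have sqrt(t^2) = |-3| = 3, not t = -3.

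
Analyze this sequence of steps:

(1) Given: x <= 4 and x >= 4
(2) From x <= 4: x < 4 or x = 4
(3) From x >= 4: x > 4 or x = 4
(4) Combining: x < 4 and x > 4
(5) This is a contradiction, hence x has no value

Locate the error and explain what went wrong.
Step 4: Combining: x < 4 and x > 4

Step 4 incorrectly combines the conditions. From x <= 4 and x >= 4, the intersection is x = 4. The error treats the 'or' cases as 'and' requirements. The correct conclusion is that x = 4 is the unique solution, not that no solution exists.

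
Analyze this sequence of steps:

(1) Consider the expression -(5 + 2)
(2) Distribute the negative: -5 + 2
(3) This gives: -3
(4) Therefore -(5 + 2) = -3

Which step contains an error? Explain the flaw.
Step 2: Distribute the negative: -5 + 2

Step 2 incorrectly distributes the negative sign. The correct distribution is -(5 + 2) = -5 - 2 = -7. The negative must be applied to both terms, not just the first. The error treats -(5 + 2) as -5 + 2, which equals -3 instead of -7.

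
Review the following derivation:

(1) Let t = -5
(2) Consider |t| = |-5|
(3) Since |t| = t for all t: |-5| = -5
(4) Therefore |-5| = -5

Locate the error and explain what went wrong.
Step 3: Since |t| = t for all t: |-5| = -5

Step 3 incorrectly states that |t| = t for all t. The correct definition is |t| = t when t >= 0, and |t| = -t when t < 0. Since -5 < 0, we have |-5| = -(-5) = 5, not -5.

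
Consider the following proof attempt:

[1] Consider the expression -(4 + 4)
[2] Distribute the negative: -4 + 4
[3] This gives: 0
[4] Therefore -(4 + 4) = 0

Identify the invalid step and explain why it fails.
Step 2: Distribute the negative: -4 + 4

Step 2 incorrectly distributes the negative sign. The correct distribution is -(4 + 4) = -4 - 4 = -8. The negative must be applied to both terms, not just the first. The error treats -(4 + 4) as -4 + 4, which equals 0 instead of -8.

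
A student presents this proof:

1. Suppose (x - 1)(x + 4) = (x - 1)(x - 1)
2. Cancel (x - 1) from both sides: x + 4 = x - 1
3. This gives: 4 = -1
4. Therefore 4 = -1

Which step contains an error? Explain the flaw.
Step 2: Cancel (x - 1) from both sides: x + 4 = x - 1

Step 2 cancels (x - 1) from both sides. This is only valid if (x - 1) ≠ 0, i.e., x ≠ 1. When x = 1, both sides equal zero regardless of the other factors. The correct approach requires considering x = 1 as a separate case.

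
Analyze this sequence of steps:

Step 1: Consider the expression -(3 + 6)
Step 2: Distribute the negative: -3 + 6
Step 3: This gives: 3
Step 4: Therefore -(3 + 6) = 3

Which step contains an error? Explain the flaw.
Step 2: Distribute the negative: -3 + 6

Step 2 incorrectly distributes the negative sign. The correct distribution is -(3 + 6) = -3 - 6 = -9. The negative must be applied to both terms, not just the first. The error treats -(3 + 6) as -3 + 6, which equals 3 instead of -9.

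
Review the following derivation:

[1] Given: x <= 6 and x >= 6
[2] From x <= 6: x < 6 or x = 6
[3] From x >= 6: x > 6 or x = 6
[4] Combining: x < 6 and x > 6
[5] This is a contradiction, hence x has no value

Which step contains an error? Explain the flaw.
Step 4: Combining: x < 6 and x > 6

Step 4 incorrectly combines the conditions. From x <= 6 and x >= 6, the intersection is x = 6. The error treats the 'or' cases as 'and' requirements. The correct conclusion is that x = 6 is the unique solution, not that no solution exists.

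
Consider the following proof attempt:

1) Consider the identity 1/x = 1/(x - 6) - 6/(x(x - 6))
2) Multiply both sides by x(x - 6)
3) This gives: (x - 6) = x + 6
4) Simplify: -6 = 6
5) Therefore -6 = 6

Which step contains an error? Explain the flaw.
Step 3: This gives: (x - 6) = x + 6

Step 3 makes a sign error when clearing denominators. Multiplying -6/(x(x - 6)) by x(x - 6) gives -6, not +6. The correct result is (x - 6) = x - 6, which is trivially true, not (x - 6) = x + 6. (Step 1 is a valid identity: 1/(x - 6) - 6/(x(x - 6)) = (x - 6)/(x(x - 6)) = 1/x.)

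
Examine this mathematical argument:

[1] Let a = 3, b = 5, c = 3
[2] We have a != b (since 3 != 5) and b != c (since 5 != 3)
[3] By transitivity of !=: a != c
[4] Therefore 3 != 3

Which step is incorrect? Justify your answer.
Step 3: By transitivity of !=: a != c

Step 3 incorrectly applies transitivity to the '!=' relation. Transitivity states: if a R b and b R c, then a R c. However, '!=' is not transitive. Counterexample: 3 != 5 and 5 != 3, but 3 = 3 (both equal 3). Transitivity holds for relations like <, <=, =, but not for !=.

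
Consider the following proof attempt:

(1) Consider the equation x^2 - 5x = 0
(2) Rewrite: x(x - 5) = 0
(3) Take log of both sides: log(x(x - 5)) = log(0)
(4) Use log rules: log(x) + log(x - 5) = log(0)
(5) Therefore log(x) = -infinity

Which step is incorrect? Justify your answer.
Step 3: Take log of both sides: log(x(x - 5)) = log(0)

Step 3 takes the logarithm of both sides, resulting in log(0) on the right side. The logarithm is only defined for positive numbers; log(0) is undefined (approaches negative infinity). This operation is invalid.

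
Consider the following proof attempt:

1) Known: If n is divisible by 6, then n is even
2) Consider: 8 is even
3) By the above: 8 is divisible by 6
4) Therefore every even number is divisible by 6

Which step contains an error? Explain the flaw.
Step 3: By the above: 8 is divisible by 6

Step 3 commits the fallacy of affirming the consequent. The known fact 'divisible by 6 → even' does NOT imply 'even → divisible by 6'. That would be the converse, which is false. For example, 8 is even but 8 ÷ 6 = 1.33, which is not an integer.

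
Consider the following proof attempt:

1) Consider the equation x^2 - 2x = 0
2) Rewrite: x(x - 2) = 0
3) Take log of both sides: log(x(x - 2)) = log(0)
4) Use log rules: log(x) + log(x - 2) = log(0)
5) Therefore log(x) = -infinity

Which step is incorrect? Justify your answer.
Step 3: Take log of both sides: log(x(x - 2)) = log(0)

Step 3 takes the logarithm of both sides, resulting in log(0) on the right side. The logarithm is only defined for positive numbers; log(0) is undefined (approaches negative infinity). This operation is invalid.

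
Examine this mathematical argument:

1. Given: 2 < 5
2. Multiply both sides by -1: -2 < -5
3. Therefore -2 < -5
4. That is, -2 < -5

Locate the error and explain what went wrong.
Step 2: Multiply both sides by -1: -2 < -5

Step 2 multiplies both sides by -1 but fails to reverse the inequality sign. When multiplying (or dividing) an inequality by a negative number, the direction must be reversed. Since 2 < 5, we should get -2 > -5, i.e., -2 > -5.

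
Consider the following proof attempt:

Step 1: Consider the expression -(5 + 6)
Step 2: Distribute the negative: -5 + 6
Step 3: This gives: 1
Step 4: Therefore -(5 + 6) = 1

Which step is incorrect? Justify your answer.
Step 2: Distribute the negative: -5 + 6

Step 2 incorrectly distributes the negative sign. The correct distribution is -(5 + 6) = -5 - 6 = -11. The negative must be applied to both terms, not just the first. The error treats -(5 + 6) as -5 + 6, which equals 1 instead of -11.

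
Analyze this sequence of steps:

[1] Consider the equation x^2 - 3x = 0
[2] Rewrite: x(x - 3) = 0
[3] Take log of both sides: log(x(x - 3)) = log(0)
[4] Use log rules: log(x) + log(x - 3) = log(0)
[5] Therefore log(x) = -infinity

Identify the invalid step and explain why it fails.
Step 3: Take log of both sides: log(x(x - 3)) = log(0)

Step 3 takes the logarithm of both sides, resulting in log(0) on the right side. The logarithm is only defined for positive numbers; log(0) is undefined (approaches negative infinity). This operation is invalid.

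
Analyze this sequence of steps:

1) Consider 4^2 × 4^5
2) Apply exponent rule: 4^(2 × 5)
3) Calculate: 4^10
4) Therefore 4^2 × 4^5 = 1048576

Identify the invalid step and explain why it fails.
Step 2: Apply exponent rule: 4^(2 × 5)

Step 2 incorrectly states that a^b × a^c = a^(b×c). The correct rule is a^b × a^c = a^(b+c). The actual value is 4^2 × 4^5 = 4^7 = 16384, not 4^10 = 1048576.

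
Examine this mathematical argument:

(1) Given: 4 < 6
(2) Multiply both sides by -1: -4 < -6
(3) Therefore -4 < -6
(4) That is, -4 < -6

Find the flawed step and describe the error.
Step 2: Multiply both sides by -1: -4 < -6

Step 2 multiplies both sides by -1 but fails to reverse the inequality sign. When multiplying (or dividing) an inequality by a negative number, the direction must be reversed. Since 4 < 6, we should get -4 > -6, i.e., -4 > -6.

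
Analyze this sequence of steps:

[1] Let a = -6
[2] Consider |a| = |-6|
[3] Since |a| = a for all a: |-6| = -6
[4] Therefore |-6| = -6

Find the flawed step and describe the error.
Step 3: Since |a| = a for all a: |-6| = -6

Step 3 incorrectly states that |a| = a for all a. The correct definition is |a| = a when a >= 0, and |a| = -a when a < 0. Since -6 < 0, we have |-6| = -(-6) = 6, not -6.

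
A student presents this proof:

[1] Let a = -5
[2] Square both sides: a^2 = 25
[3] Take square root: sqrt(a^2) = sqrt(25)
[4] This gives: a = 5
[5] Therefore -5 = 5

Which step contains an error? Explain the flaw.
Step 4: This gives: a = 5

Step 4 incorrectly states that sqrt(a^2) = a. The correct identity is sqrt(a^2) = |a|. Since a = -5 < 0, we have sqrt(a^2) = |-5| = 5, not a = -5.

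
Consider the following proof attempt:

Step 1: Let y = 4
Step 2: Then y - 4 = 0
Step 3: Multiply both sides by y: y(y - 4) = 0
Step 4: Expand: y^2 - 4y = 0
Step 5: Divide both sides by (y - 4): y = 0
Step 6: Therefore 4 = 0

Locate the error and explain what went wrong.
Step 5: Divide both sides by (y - 4): y = 0

Step 5 divides both sides by (y - 4). However, since y = 4, we have (y - 4) = 0. Division by zero is undefined, making this step invalid.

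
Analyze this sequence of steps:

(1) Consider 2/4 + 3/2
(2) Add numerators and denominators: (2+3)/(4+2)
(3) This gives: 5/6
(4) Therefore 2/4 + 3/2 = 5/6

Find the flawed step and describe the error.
Step 2: Add numerators and denominators: (2+3)/(4+2)

Step 2 incorrectly adds fractions by separately adding numerators and denominators. This is wrong. The correct method requires a common denominator: 2/4 + 3/2 = (2×2 + 3×4)/(4×2) = 16/8 = 2. The method used gives 5/6, which is different.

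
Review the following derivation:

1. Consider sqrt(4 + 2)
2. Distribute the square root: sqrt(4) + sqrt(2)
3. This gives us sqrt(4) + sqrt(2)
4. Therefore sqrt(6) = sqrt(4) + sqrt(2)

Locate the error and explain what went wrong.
Step 2: Distribute the square root: sqrt(4) + sqrt(2)

Step 2 incorrectly 'distributes' the square root over addition. The square root function does not distribute: sqrt(a + b) ≠ sqrt(a) + sqrt(b). In fact, sqrt(4 + 2) = sqrt(6) ≈ 2.4495, while sqrt(4) + sqrt(2) ≈ 3.4142.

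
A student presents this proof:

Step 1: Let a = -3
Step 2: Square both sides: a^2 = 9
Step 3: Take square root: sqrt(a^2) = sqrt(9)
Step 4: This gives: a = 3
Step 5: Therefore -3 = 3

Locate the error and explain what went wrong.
Step 4: This gives: a = 3

Step 4 incorrectly states that sqrt(a^2) = a. The correct identity is sqrt(a^2) = |a|. Since a = -3 < 0, we have sqrt(a^2) = |-3| = 3, not a = -3.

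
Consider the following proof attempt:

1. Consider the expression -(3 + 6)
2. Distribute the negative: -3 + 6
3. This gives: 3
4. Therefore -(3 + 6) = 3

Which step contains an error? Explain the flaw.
Step 2: Distribute the negative: -3 + 6

Step 2 incorrectly distributes the negative sign. The correct distribution is -(3 + 6) = -3 - 6 = -9. The negative must be applied to both terms, not just the first. The error treats -(3 + 6) as -3 + 6, which equals 3 instead of -9.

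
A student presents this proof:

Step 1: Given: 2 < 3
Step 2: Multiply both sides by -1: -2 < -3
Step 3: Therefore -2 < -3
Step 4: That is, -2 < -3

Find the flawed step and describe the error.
Step 2: Multiply both sides by -1: -2 < -3

Step 2 multiplies both sides by -1 but fails to reverse the inequality sign. When multiplying (or dividing) an inequality by a negative number, the direction must be reversed. Since 2 < 3, we should get -2 > -3, i.e., -2 > -3.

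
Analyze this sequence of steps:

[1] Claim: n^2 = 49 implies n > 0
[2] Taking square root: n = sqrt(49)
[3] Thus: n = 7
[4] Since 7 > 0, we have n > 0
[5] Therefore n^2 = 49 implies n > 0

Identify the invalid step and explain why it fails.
Step 2: Taking square root: n = sqrt(49)

Step 2 takes the square root and assumes the positive root only. The equation n^2 = 49 actually has two solutions: n = 7 and n = -7. The proof silently assumes n > 0 without justification, then uses this assumption to conclude n > 0, which is circular. The counterexample n = -7 shows the claim is false.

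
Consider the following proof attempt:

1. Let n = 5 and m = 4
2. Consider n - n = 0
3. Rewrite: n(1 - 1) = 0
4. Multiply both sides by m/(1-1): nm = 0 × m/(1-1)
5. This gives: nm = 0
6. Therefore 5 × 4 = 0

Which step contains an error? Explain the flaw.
Step 4: Multiply both sides by m/(1-1): nm = 0 × m/(1-1)

Step 4 multiplies both sides by m/(1-1). However, 1-1 = 0, so this is multiplication by m/0, which is undefined. We cannot multiply by an undefined expression.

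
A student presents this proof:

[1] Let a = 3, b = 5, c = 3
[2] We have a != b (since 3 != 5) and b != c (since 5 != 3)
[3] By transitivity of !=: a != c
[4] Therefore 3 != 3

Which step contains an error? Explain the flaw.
Step 3: By transitivity of !=: a != c

Step 3 incorrectly applies transitivity to the '!=' relation. Transitivity states: if a R b and b R c, then a R c. However, '!=' is not transitive. Counterexample: 3 != 5 and 5 != 3, but 3 = 3 (both equal 3). Transitivity holds for relations like <, <=, =, but not for !=.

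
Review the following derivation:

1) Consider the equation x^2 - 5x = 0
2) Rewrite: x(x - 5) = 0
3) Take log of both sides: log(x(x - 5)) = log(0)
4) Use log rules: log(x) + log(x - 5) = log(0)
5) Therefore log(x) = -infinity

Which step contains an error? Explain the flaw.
Step 3: Take log of both sides: log(x(x - 5)) = log(0)

Step 3 takes the logarithm of both sides, resulting in log(0) on the right side. The logarithm is only defined for positive numbers; log(0) is undefined (approaches negative infinity). This operation is invalid.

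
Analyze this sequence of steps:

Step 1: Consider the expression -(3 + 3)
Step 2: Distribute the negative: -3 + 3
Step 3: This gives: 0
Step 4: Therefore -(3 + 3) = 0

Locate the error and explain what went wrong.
Step 2: Distribute the negative: -3 + 3

Step 2 incorrectly distributes the negative sign. The correct distribution is -(3 + 3) = -3 - 3 = -6. The negative must be applied to both terms, not just the first. The error treats -(3 + 3) as -3 + 3, which equals 0 instead of -6.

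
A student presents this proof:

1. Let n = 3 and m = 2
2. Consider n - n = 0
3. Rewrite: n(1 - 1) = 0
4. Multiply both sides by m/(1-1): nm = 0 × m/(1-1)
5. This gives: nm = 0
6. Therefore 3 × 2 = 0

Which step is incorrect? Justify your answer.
Step 4: Multiply both sides by m/(1-1): nm = 0 × m/(1-1)

Step 4 multiplies both sides by m/(1-1). However, 1-1 = 0, so this is multiplication by m/0, which is undefined. We cannot multiply by an undefined expression.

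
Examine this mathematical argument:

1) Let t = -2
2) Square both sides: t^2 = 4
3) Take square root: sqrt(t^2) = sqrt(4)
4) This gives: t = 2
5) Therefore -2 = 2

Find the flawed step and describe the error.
Step 4: This gives: t = 2

Step 4 incorrectly states that sqrt(t^2) = t. The correct identity is sqrt(t^2) = |t|. Since t = -2 < 0, we have sqrt(t^2) = |-2| = 2, not t = -2.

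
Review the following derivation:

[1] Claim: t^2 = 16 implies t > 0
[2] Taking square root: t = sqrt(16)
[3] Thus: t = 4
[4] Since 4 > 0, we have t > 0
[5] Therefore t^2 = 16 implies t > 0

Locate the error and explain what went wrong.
Step 2: Taking square root: t = sqrt(16)

Step 2 takes the square root and assumes the positive root only. The equation t^2 = 16 actually has two solutions: t = 4 and t = -4. The proof silently assumes t > 0 without justification, then uses this assumption to conclude t > 0, which is circular. The counterexample t = -4 shows the claim is false.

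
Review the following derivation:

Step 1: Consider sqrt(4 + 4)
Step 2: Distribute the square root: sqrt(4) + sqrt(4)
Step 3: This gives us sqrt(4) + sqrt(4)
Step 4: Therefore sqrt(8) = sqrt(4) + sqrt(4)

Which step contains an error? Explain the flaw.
Step 2: Distribute the square root: sqrt(4) + sqrt(4)

Step 2 incorrectly 'distributes' the square root over addition. The square root function does not distribute: sqrt(a + b) ≠ sqrt(a) + sqrt(b). In fact, sqrt(4 + 4) = sqrt(8) ≈ 2.8284, while sqrt(4) + sqrt(4) ≈ 4.0000.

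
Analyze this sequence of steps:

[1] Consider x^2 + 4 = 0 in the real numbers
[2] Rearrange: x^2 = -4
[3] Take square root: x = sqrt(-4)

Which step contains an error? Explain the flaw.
Step 3: Take square root: x = sqrt(-4)

Step 3 takes the square root of -4, which is negative. In the real number system, the square root of a negative number is undefined. The equation x^2 + 4 = 0 has no real solutions. Square roots of negative numbers only exist in the complex numbers.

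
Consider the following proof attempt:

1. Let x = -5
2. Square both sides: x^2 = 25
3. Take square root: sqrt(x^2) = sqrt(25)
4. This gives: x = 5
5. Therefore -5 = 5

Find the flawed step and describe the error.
Step 4: This gives: x = 5

Step 4 incorrectly states that sqrt(x^2) = x. The correct identity is sqrt(x^2) = |x|. Since x = -5 < 0, we have sqrt(x^2) = |-5| = 5, not x = -5.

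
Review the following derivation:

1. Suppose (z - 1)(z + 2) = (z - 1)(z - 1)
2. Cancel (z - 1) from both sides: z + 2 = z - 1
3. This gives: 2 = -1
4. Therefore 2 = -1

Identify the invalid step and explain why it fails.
Step 2: Cancel (z - 1) from both sides: z + 2 = z - 1

Step 2 cancels (z - 1) from both sides. This is only valid if (z - 1) ≠ 0, i.e., z ≠ 1. When z = 1, both sides equal zero regardless of the other factors. The correct approach requires considering z = 1 as a separate case.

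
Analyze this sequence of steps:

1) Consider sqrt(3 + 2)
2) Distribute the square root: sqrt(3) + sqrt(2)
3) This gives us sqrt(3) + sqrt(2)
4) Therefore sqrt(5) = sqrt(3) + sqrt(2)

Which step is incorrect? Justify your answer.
Step 2: Distribute the square root: sqrt(3) + sqrt(2)

Step 2 incorrectly 'distributes' the square root over addition. The square root function does not distribute: sqrt(a + b) ≠ sqrt(a) + sqrt(b). In fact, sqrt(3 + 2) = sqrt(5) ≈ 2.2361, while sqrt(3) + sqrt(2) ≈ 3.1463.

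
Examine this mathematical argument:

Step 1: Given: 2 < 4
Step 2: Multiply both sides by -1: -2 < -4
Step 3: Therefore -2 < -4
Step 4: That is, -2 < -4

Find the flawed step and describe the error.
Step 2: Multiply both sides by -1: -2 < -4

Step 2 multiplies both sides by -1 but fails to reverse the inequality sign. When multiplying (or dividing) an inequality by a negative number, the direction must be reversed. Since 2 < 4, we should get -2 > -4, i.e., -2 > -4.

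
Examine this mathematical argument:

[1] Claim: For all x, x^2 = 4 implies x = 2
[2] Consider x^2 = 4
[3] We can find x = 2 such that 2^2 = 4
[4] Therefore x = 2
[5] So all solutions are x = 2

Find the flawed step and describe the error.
Step 4: Therefore x = 2

Step 4 incorrectly concludes that x = 2 is the only solution. The proof shows that x = 2 is A solution (existence), but does not show it is the ONLY solution (uniqueness). In fact, x = -2 is also a solution since (-2)^2 = 4. Finding one solution doesn't prove there are no others.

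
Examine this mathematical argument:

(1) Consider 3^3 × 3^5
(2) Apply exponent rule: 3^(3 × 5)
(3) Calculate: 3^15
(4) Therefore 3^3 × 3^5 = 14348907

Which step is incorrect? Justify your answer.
Step 2: Apply exponent rule: 3^(3 × 5)

Step 2 incorrectly states that a^b × a^c = a^(b×c). The correct rule is a^b × a^c = a^(b+c). The actual value is 3^3 × 3^5 = 3^8 = 6561, not 3^15 = 14348907.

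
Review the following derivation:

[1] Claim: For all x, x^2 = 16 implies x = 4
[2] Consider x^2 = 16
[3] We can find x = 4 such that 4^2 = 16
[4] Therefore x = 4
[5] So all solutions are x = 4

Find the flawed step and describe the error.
Step 4: Therefore x = 4

Step 4 incorrectly concludes that x = 4 is the only solution. The proof shows that x = 4 is A solution (existence), but does not show it is the ONLY solution (uniqueness). In fact, x = -4 is also a solution since (-4)^2 = 16. Finding one solution doesn't prove there are no others.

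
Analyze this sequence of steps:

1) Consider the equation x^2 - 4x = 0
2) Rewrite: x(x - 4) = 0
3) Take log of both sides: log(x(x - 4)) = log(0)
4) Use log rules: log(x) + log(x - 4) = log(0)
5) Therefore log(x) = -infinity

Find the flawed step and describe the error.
Step 3: Take log of both sides: log(x(x - 4)) = log(0)

Step 3 takes the logarithm of both sides, resulting in log(0) on the right side. The logarithm is only defined for positive numbers; log(0) is undefined (approaches negative infinity). This operation is invalid.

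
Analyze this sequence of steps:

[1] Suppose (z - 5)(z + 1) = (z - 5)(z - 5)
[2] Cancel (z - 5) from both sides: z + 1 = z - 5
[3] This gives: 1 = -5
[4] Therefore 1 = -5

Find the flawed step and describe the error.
Step 2: Cancel (z - 5) from both sides: z + 1 = z - 5

Step 2 cancels (z - 5) from both sides. This is only valid if (z - 5) ≠ 0, i.e., z ≠ 5. When z = 5, both sides equal zero regardless of the other factors. The correct approach requires considering z = 5 as a separate case.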